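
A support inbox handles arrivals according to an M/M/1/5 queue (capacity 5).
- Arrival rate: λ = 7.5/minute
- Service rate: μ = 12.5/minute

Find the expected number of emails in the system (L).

ρ = λ/μ = 7.5/12.5 = 0.6000
P₀ = (1-ρ)/(1-ρ^(K+1)) = (1-0.6000)/(1-0.6000^6) = 0.4000/0.9533 = 0.4196
P_K = P₀×ρ^K = 0.4196 × 0.6000^5 = 0.4196 × 0.07776 = 0.03263
L = ρ[1 - (K+1)ρ^K + Kρ^(K+1)] / [(1-ρ)(1-ρ^(K+1))]
L = 0.6000 × (1 - 6×0.07776 + 5×0.04666) / ((1 - 0.6000) × (1 - 0.04666)) = 1.2064 emails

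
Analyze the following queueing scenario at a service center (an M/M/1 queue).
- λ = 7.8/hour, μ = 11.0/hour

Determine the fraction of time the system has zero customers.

ρ = λ/μ = 7.8/11.0 = 0.7091
P(0) = 1 - ρ = 1 - 0.7091 = 0.2909
The server is idle 29.09% of the time.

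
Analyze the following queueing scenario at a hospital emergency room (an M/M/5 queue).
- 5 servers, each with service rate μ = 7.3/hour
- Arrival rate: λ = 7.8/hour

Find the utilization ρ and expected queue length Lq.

Traffic intensity: ρ = λ/(cμ) = 7.8/(5×7.3) = 0.2137
Since ρ = 0.2137 < 1, system is stable.
Offered load a = λ/μ = cρ = 7.8/7.3 = 1.0685
P₀ = [ Σₙ₌₀^4 aⁿ/n! + a^5/(5!(1-ρ)) ]⁻¹
Σ = a^0/0! + a^1/1! + a^2/2! + a^3/3! + a^4/4! = 1.0000 + 1.0685 + 0.57084 + 0.20331 + 0.054309 = 2.8970
a^5/(5!(1-ρ)) = 1.3927/(120 × 0.7863) = 0.01476
P₀ = 1/(2.8970 + 0.01476) = 0.3434
Lq = P₀·a^5·ρ / (5!(1-ρ)²) = 0.34344 × 1.3927 × 0.21370 / (120 × 0.61827) = 0.001378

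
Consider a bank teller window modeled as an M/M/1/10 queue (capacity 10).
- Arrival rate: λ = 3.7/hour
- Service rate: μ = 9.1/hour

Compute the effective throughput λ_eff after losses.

ρ = λ/μ = 3.7/9.1 = 0.406593
P₀ = (1-ρ)/(1-ρ^(K+1)) = (1-0.406593)/(1-0.406593^11) = 0.59341/0.99995 = 0.5934
P_K = P₀×ρ^K = 0.5934 × 0.406593^10 = 0.5934 × 0.0001235 = 0.00007328
λ_eff = λ(1-P_K) = 3.7 × (1 - 0.00007328) = 3.7 × 0.99993 = 3.6997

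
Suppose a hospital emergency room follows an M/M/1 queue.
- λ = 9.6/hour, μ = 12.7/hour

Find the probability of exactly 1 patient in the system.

ρ = λ/μ = 9.6/12.7 = 0.7559
P(n) = (1-ρ)ρⁿ
P(1) = (1-0.7559) × 0.7559^1
P(1) = 0.2441 × 0.7559
P(1) = 0.1845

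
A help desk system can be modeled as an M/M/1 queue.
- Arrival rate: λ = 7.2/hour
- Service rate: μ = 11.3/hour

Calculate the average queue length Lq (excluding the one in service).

ρ = λ/μ = 7.2/11.3 = 0.6372
For M/M/1: Lq = λ²/(μ(μ-λ))
Lq = 51.84/(11.3 × 4.10)
Lq = 1.1189 tickets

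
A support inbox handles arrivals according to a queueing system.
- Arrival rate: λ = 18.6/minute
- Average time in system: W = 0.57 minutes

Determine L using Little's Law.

Little's Law: L = λW
L = 18.6 × 0.57 = 10.6020 emails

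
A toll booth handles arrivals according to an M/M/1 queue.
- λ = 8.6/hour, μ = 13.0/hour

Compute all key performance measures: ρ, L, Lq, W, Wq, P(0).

Step 1: ρ = λ/μ = 8.6/13.0 = 0.6615
Step 2: L = λ/(μ-λ) = 8.6/4.40 = 1.9545
Step 3: Lq = λ²/(μ(μ-λ)) = 73.96/(13.0×4.40) = 1.2930
Step 4: W = 1/(μ-λ) = 1/4.40 = 0.22727
Step 5: Wq = λ/(μ(μ-λ)) = 8.6/(13.0×4.40) = 0.1503
Step 6: P(0) = 1-ρ = 0.3385
Verify: L = λW = 8.6×0.22727 = 1.9545 ✔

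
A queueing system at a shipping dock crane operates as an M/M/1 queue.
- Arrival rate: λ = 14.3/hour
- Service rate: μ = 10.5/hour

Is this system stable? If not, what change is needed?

Stability requires ρ = λ/(cμ) < 1
ρ = 14.3/(1 × 10.5) = 14.3/10.50 = 1.3619
Since 1.3619 ≥ 1, the system is UNSTABLE.
Queue grows without bound. Need μ > λ = 14.3.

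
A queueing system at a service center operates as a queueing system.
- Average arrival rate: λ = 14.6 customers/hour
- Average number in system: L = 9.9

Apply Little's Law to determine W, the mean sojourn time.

Little's Law: L = λW, so W = L/λ
W = 9.9/14.6 = 0.6781 hours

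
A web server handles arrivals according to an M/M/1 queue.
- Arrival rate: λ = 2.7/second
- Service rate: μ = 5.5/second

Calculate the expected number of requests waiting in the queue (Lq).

ρ = λ/μ = 2.7/5.5 = 0.4909
For M/M/1: Lq = λ²/(μ(μ-λ))
Lq = 7.29/(5.5 × 2.80)
Lq = 0.4734 requests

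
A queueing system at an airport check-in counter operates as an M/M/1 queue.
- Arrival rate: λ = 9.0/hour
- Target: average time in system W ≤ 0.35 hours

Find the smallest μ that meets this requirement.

For M/M/1: W = 1/(μ-λ)
Need W ≤ 0.35, so 1/(μ-λ) ≤ 0.35
μ - λ ≥ 1/0.35 = 2.8571
μ ≥ 9.0 + 2.8571 = 11.8571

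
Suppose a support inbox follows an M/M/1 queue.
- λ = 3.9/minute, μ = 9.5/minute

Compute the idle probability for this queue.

ρ = λ/μ = 3.9/9.5 = 0.4105
P(0) = 1 - ρ = 1 - 0.4105 = 0.5895
The server is idle 58.95% of the time.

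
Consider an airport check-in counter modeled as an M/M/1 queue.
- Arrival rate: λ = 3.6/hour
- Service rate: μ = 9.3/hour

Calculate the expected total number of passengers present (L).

ρ = λ/μ = 3.6/9.3 = 0.3871
For M/M/1: L = λ/(μ-λ)
L = 3.6/(9.3-3.6) = 3.6/5.70
L = 0.6316 passengers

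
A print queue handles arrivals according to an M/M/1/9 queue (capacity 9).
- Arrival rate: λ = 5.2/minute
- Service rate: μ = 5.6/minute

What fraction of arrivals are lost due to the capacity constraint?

ρ = λ/μ = 5.2/5.6 = 0.92857
P₀ = (1-ρ)/(1-ρ^(K+1)) = (1-0.92857)/(1-0.92857^10) = 0.07143/0.5234 = 0.1365
P_K = P₀×ρ^K = 0.13647 × 0.92857^9 = 0.13647 × 0.51325 = 0.07004
Blocking probability = 7.00%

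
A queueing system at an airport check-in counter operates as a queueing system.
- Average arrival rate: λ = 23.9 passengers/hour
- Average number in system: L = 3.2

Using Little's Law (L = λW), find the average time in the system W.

Little's Law: L = λW, so W = L/λ
W = 3.2/23.9 = 0.1339 hours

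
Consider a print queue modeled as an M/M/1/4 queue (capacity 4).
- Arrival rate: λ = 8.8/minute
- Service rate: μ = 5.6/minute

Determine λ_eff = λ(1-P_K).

ρ = λ/μ = 8.8/5.6 = 1.57143
P₀ = (1-ρ)/(1-ρ^(K+1)) = (1-1.57143)/(1-1.57143^5) = -0.5714/-8.5824 = 0.06658
P_K = P₀×ρ^K = 0.06658 × 1.57143^4 = 0.06658 × 6.0979 = 0.4060
λ_eff = λ(1-P_K) = 8.8 × (1 - 0.40601) = 8.8 × 0.59399 = 5.2271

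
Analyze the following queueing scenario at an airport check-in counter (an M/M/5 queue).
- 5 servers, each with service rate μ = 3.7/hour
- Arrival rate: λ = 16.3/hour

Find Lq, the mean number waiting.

Traffic intensity: ρ = λ/(cμ) = 16.3/(5×3.7) = 0.8811
Since ρ = 0.8811 < 1, system is stable.
Offered load a = λ/μ = cρ = 16.3/3.7 = 4.4054
P₀ = [ Σₙ₌₀^4 aⁿ/n! + a^5/(5!(1-ρ)) ]⁻¹
Σ = a^0/0! + a^1/1! + a^2/2! + a^3/3! + a^4/4! = 1.0000 + 4.4054 + 9.7038 + 14.2497 + 15.6940 = 45.0529
a^5/(5!(1-ρ)) = 1659.3171/(120 × 0.1189189) = 116.2779
P₀ = 1/(45.0529 + 116.2779) = 0.006198
Lq = P₀·a^5·ρ / (5!(1-ρ)²) = 0.006198445 × 1659.3171 × 0.8810811 / (120 × 0.01414171) = 5.3400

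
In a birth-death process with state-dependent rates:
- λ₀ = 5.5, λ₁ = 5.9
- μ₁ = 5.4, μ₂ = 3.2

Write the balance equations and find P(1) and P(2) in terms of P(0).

Balance equations:
State 0: λ₀P₀ = μ₁P₁ → P₁ = (λ₀/μ₁)P₀ = (5.5/5.4)P₀ = 1.0185P₀
State 1: P₂ = (λ₀λ₁)/(μ₁μ₂)P₀ = (5.5×5.9)/(5.4×3.2)P₀ = 1.8779P₀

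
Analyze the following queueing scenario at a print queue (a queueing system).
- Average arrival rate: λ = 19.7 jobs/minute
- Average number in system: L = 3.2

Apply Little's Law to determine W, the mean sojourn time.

Little's Law: L = λW, so W = L/λ
W = 3.2/19.7 = 0.1624 minutes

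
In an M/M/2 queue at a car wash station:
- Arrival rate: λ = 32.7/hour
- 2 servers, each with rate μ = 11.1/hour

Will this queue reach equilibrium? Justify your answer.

Stability requires ρ = λ/(cμ) < 1
ρ = 32.7/(2 × 11.1) = 32.7/22.20 = 1.4730
Since 1.4730 ≥ 1, the system is UNSTABLE.
Need c > λ/μ = 32.7/11.1 = 2.95.
Minimum servers needed: c = 3.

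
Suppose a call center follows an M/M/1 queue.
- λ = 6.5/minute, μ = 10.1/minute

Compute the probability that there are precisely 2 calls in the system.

ρ = λ/μ = 6.5/10.1 = 0.6436
P(n) = (1-ρ)ρⁿ
P(2) = (1-0.6436) × 0.6436^2
P(2) = 0.3564 × 0.4142
P(2) = 0.1476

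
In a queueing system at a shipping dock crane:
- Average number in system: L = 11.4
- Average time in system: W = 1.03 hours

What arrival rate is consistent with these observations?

Little's Law: L = λW, so λ = L/W
λ = 11.4/1.03 = 11.0680 containers/hour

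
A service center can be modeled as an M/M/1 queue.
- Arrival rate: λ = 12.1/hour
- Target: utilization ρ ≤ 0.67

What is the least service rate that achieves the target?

ρ = λ/μ, so μ = λ/ρ
μ ≥ 12.1/0.67 = 18.0597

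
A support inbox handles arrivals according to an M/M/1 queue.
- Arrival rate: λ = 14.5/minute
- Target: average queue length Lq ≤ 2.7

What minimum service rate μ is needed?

For M/M/1: Lq = λ²/(μ(μ-λ))
Need Lq ≤ 2.7, i.e. μ(μ-λ) ≥ λ²/2.7
μ² - 14.5μ - 210.25/2.7 ≥ 0  →  μ² - 14.5μ - 77.87037 ≥ 0
Quadratic formula (positive root): μ = [λ + √(λ² + 4×77.87037)]/2
Discriminant: 210.25 + 4×77.87037 = 521.7315, √521.7315 = 22.8414
μ ≥ (14.5 + 22.8414)/2 = 18.6707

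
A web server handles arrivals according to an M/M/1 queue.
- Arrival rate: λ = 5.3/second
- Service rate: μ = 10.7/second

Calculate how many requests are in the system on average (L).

ρ = λ/μ = 5.3/10.7 = 0.4953
For M/M/1: L = λ/(μ-λ)
L = 5.3/(10.7-5.3) = 5.3/5.40
L = 0.9815 requests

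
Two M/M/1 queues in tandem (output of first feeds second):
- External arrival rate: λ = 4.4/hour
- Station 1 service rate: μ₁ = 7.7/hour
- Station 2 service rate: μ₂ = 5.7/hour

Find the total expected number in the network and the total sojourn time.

By Jackson's theorem, each station behaves as independent M/M/1.
Station 1: ρ₁ = 4.4/7.7 = 0.5714, L₁ = ρ₁/(1-ρ₁) = λ/(μ₁-λ) = 4.4/3.30 = 1.33333
Station 2: ρ₂ = 4.4/5.7 = 0.7719, L₂ = ρ₂/(1-ρ₂) = λ/(μ₂-λ) = 4.4/1.30 = 3.38462
Total: L = L₁ + L₂ = 1.33333 + 3.38462 = 4.71795
W = L/λ = 4.71795/4.4 = 1.0723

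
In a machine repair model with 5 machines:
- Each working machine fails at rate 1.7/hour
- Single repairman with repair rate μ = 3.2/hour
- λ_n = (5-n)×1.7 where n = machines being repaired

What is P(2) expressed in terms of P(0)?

P(2)/P(0) = ∏_{i=0}^{2-1} λ_i/μ_{i+1}
= (5-0)×1.7/3.2 × (5-1)×1.7/3.2
= 5.6445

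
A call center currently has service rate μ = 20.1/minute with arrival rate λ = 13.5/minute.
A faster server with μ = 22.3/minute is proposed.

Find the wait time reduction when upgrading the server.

System 1: ρ₁ = 13.5/20.1 = 0.6716, W₁ = 1/(20.1-13.5) = 0.15152
System 2: ρ₂ = 13.5/22.3 = 0.6054, W₂ = 1/(22.3-13.5) = 0.11364
Improvement: (W₁-W₂)/W₁ = (0.15152-0.11364)/0.15152 = 25.00%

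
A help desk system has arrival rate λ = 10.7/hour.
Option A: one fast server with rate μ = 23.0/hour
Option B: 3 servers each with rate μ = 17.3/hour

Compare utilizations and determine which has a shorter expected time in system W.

Option A: single server μ = 23.0 (M/M/1)
  ρ_A = 10.7/23.0 = 0.4652
  W_A = 1/(μ-λ) = 1/(23.0-10.7) = 1/12.30 = 0.08130

Option B: 3 servers μ = 17.3 (M/M/3)
  ρ_B = λ/(cμ) = 10.7/(3×17.3) = 0.2062
  Offered load a = λ/μ = cρ = 10.7/17.3 = 0.6185
  P₀ = [ Σₙ₌₀^2 aⁿ/n! + a^3/(3!(1-ρ)) ]⁻¹
  Σ = a^0/0! + a^1/1! + a^2/2! = 1.0000 + 0.6185 + 0.1913 = 1.8098
  a^3/(3!(1-ρ)) = 0.23660/(6 × 0.79383) = 0.04967
  P₀ = 1/(1.8098 + 0.04967) = 0.5378
  Lq = P₀·a^3·ρ / (3!(1-ρ)²) = 0.53780 × 0.23660 × 0.20617 / (6 × 0.63017) = 0.006938
  Wq_B = Lq/λ = 0.006938/10.7 = 0.0006484
  W_B = Wq_B + 1/μ = 0.0006484 + 0.05780 = 0.05845

Since W_B = 0.05845 < W_A = 0.08130, Option B (multiple servers) has the shorter time in system.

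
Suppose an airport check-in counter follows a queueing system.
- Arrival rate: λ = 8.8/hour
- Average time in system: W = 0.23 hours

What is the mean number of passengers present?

Little's Law: L = λW
L = 8.8 × 0.23 = 2.0240 passengers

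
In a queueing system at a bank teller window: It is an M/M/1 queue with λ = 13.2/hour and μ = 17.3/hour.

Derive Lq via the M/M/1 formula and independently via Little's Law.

Method 1 (direct): Lq = λ²/(μ(μ-λ)) = 174.24/(17.3 × 4.10) = 2.4565

Method 2 (Little's Law):
W = 1/(μ-λ) = 1/4.10 = 0.2439
Wq = W - 1/μ = 0.2439 - 0.05780 = 0.1861
Lq = λWq = 13.2 × 0.1861 = 2.4565 ✔ (matches Method 1)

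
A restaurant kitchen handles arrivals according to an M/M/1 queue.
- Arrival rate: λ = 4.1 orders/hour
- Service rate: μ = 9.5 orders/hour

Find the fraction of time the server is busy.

Server utilization: ρ = λ/μ
ρ = 4.1/9.5 = 0.4316
The server is busy 43.16% of the time.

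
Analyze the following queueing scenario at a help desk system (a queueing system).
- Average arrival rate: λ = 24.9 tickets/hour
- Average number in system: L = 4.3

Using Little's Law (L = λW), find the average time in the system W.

Little's Law: L = λW, so W = L/λ
W = 4.3/24.9 = 0.1727 hours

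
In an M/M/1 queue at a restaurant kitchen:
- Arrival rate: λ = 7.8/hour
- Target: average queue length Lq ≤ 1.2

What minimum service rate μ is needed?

For M/M/1: Lq = λ²/(μ(μ-λ))
Need Lq ≤ 1.2, i.e. μ(μ-λ) ≥ λ²/1.2
μ² - 7.8μ - 60.84/1.2 ≥ 0  →  μ² - 7.8μ - 50.7000 ≥ 0
Quadratic formula (positive root): μ = [λ + √(λ² + 4×50.7000)]/2
Discriminant: 60.84 + 4×50.7000 = 263.6400, √263.6400 = 16.2370
μ ≥ (7.8 + 16.2370)/2 = 12.0185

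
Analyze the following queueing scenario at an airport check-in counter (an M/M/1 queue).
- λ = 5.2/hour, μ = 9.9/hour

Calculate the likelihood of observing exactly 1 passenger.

ρ = λ/μ = 5.2/9.9 = 0.5253
P(n) = (1-ρ)ρⁿ
P(1) = (1-0.5253) × 0.5253^1
P(1) = 0.4747 × 0.5253
P(1) = 0.2494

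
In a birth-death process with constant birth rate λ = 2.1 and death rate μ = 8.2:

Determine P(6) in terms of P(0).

For constant rates: P(n)/P(0) = (λ/μ)^n
P(6)/P(0) = (2.1/8.2)^6 = 0.2561^6 = 0.0002821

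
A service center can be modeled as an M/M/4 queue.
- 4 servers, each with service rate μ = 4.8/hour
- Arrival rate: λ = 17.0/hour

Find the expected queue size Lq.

Traffic intensity: ρ = λ/(cμ) = 17.0/(4×4.8) = 0.8854
Since ρ = 0.8854 < 1, system is stable.
Offered load a = λ/μ = cρ = 17.0/4.8 = 3.5417
P₀ = [ Σₙ₌₀^3 aⁿ/n! + a^4/(4!(1-ρ)) ]⁻¹
Σ = a^0/0! + a^1/1! + a^2/2! + a^3/3! = 1.0000 + 3.5417 + 6.2717 + 7.4041 = 18.2175
a^4/(4!(1-ρ)) = 157.33695/(24 × 0.11458333) = 57.2134
P₀ = 1/(18.2175 + 57.2134) = 0.01326
Lq = P₀·a^4·ρ / (4!(1-ρ)²) = 0.01325717 × 157.3370 × 0.8854167 / (24 × 0.01312934) = 5.8610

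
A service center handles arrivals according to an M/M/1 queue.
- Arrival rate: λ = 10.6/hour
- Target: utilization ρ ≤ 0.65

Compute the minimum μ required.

ρ = λ/μ, so μ = λ/ρ
μ ≥ 10.6/0.65 = 16.3077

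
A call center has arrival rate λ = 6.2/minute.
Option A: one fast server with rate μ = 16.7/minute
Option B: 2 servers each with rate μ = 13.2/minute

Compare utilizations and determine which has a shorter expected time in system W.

Option A: single server μ = 16.7 (M/M/1)
  ρ_A = 6.2/16.7 = 0.3713
  W_A = 1/(μ-λ) = 1/(16.7-6.2) = 1/10.50 = 0.09524

Option B: 2 servers μ = 13.2 (M/M/2)
  ρ_B = λ/(cμ) = 6.2/(2×13.2) = 0.2348
  Offered load a = λ/μ = cρ = 6.2/13.2 = 0.4697
  P₀ = [ Σₙ₌₀^1 aⁿ/n! + a^2/(2!(1-ρ)) ]⁻¹
  Σ = a^0/0! + a^1/1! = 1.0000 + 0.4697 = 1.4697
  a^2/(2!(1-ρ)) = 0.22062/(2 × 0.76515) = 0.1442
  P₀ = 1/(1.4697 + 0.1442) = 0.6196
  Lq = P₀·a^2·ρ / (2!(1-ρ)²) = 0.61963 × 0.22062 × 0.23485 / (2 × 0.58546) = 0.02742
  Wq_B = Lq/λ = 0.027418/6.2 = 0.004422
  W_B = Wq_B + 1/μ = 0.004422 + 0.07576 = 0.08018

Since W_B = 0.08018 < W_A = 0.09524, Option B (multiple servers) has the shorter time in system.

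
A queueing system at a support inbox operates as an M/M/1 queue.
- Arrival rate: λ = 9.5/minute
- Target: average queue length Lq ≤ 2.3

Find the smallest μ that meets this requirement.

For M/M/1: Lq = λ²/(μ(μ-λ))
Need Lq ≤ 2.3, i.e. μ(μ-λ) ≥ λ²/2.3
μ² - 9.5μ - 90.25/2.3 ≥ 0  →  μ² - 9.5μ - 39.23913 ≥ 0
Quadratic formula (positive root): μ = [λ + √(λ² + 4×39.23913)]/2
Discriminant: 90.25 + 4×39.23913 = 247.2065, √247.2065 = 15.7228
μ ≥ (9.5 + 15.7228)/2 = 12.6114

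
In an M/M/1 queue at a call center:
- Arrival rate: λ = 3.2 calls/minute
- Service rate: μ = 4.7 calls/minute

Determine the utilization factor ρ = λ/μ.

Server utilization: ρ = λ/μ
ρ = 3.2/4.7 = 0.6809
The server is busy 68.09% of the time.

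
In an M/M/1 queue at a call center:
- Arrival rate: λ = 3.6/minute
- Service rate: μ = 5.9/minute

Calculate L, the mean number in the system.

ρ = λ/μ = 3.6/5.9 = 0.6102
For M/M/1: L = λ/(μ-λ)
L = 3.6/(5.9-3.6) = 3.6/2.30
L = 1.5652 calls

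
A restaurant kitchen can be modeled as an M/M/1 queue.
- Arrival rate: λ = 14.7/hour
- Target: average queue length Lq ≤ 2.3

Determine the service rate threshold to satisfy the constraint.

For M/M/1: Lq = λ²/(μ(μ-λ))
Need Lq ≤ 2.3, i.e. μ(μ-λ) ≥ λ²/2.3
μ² - 14.7μ - 216.09/2.3 ≥ 0  →  μ² - 14.7μ - 93.95217 ≥ 0
Quadratic formula (positive root): μ = [λ + √(λ² + 4×93.95217)]/2
Discriminant: 216.09 + 4×93.95217 = 591.8987, √591.8987 = 24.3290
μ ≥ (14.7 + 24.3290)/2 = 19.5145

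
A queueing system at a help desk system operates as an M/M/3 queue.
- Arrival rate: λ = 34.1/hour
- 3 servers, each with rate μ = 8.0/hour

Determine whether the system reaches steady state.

Stability requires ρ = λ/(cμ) < 1
ρ = 34.1/(3 × 8.0) = 34.1/24.00 = 1.4208
Since 1.4208 ≥ 1, the system is UNSTABLE.
Need c > λ/μ = 34.1/8.0 = 4.26.
Minimum servers needed: c = 5.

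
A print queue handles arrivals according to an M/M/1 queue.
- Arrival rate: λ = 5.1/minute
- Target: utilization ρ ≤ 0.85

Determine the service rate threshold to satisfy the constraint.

ρ = λ/μ, so μ = λ/ρ
μ ≥ 5.1/0.85 = 6.0000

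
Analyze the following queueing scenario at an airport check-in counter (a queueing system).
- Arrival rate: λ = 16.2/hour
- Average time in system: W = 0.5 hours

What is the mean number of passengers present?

Little's Law: L = λW
L = 16.2 × 0.5 = 8.1000 passengers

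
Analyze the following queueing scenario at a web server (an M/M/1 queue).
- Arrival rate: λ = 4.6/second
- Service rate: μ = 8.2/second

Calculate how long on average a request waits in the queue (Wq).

First, compute utilization: ρ = λ/μ = 4.6/8.2 = 0.5610
For M/M/1: Wq = λ/(μ(μ-λ))
Wq = 4.6/(8.2 × (8.2-4.6))
Wq = 4.6/(8.2 × 3.60)
Wq = 0.1558 seconds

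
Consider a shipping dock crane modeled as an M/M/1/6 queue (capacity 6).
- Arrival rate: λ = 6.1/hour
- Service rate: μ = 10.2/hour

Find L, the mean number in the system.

ρ = λ/μ = 6.1/10.2 = 0.59804
P₀ = (1-ρ)/(1-ρ^(K+1)) = (1-0.59804)/(1-0.59804^7) = 0.4020/0.9726 = 0.4133
P_K = P₀×ρ^K = 0.4133 × 0.59804^6 = 0.4133 × 0.04575 = 0.01891
L = ρ[1 - (K+1)ρ^K + Kρ^(K+1)] / [(1-ρ)(1-ρ^(K+1))]
L = 0.59804 × (1 - 7×0.04575 + 6×0.02736) / ((1 - 0.59804) × (1 - 0.02736)) = 1.2909 containers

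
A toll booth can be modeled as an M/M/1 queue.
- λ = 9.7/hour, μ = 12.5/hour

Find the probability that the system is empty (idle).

ρ = λ/μ = 9.7/12.5 = 0.7760
P(0) = 1 - ρ = 1 - 0.7760 = 0.2240
The server is idle 22.40% of the time.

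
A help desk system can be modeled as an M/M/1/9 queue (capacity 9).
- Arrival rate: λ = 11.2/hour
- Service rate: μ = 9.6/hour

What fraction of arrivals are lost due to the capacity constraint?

ρ = λ/μ = 11.2/9.6 = 1.16667
P₀ = (1-ρ)/(1-ρ^(K+1)) = (1-1.16667)/(1-1.16667^10) = -0.16667/-3.6718 = 0.04539
P_K = P₀×ρ^K = 0.04539 × 1.16667^9 = 0.04539 × 4.0044 = 0.1818
Blocking probability = 18.18%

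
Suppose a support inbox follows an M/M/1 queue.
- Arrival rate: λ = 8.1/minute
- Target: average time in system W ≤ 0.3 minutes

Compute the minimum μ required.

For M/M/1: W = 1/(μ-λ)
Need W ≤ 0.3, so 1/(μ-λ) ≤ 0.3
μ - λ ≥ 1/0.3 = 3.3333
μ ≥ 8.1 + 3.3333 = 11.4333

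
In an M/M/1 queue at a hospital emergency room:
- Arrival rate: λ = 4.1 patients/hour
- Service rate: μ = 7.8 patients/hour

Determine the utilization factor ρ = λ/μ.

Server utilization: ρ = λ/μ
ρ = 4.1/7.8 = 0.5256
The server is busy 52.56% of the time.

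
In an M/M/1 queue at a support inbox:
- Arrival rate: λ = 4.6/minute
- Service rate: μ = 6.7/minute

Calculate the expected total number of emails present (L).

ρ = λ/μ = 4.6/6.7 = 0.6866
For M/M/1: L = λ/(μ-λ)
L = 4.6/(6.7-4.6) = 4.6/2.10
L = 2.1905 emails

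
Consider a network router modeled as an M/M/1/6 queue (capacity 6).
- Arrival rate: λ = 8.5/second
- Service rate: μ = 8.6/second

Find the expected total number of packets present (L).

ρ = λ/μ = 8.5/8.6 = 0.98837
P₀ = (1-ρ)/(1-ρ^(K+1)) = (1-0.98837)/(1-0.98837^7) = 0.01163/0.07862 = 0.1479
P_K = P₀×ρ^K = 0.1479 × 0.98837^6 = 0.1479 × 0.9322 = 0.1379
L = ρ[1 - (K+1)ρ^K + Kρ^(K+1)] / [(1-ρ)(1-ρ^(K+1))]
L = 0.98837 × (1 - 7×0.93221767 + 6×0.92137597) / ((1 - 0.98837) × (1 - 0.92137597)) = 2.9532 packets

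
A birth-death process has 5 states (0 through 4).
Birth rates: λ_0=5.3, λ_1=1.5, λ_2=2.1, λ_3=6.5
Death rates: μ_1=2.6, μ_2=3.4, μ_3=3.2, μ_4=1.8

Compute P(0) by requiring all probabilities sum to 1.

Ratios P(n)/P(0) = (λ₀···λₙ₋₁)/(μ₁···μₙ):
P(1)/P(0) = (5.3)/(2.6) = 2.0385
P(2)/P(0) = (5.3×1.5)/(2.6×3.4) = 0.8993
P(3)/P(0) = (5.3×1.5×2.1)/(2.6×3.4×3.2) = 0.5902
P(4)/P(0) = (5.3×1.5×2.1×6.5)/(2.6×3.4×3.2×1.8) = 2.1312

Normalization: ∑ P(n) = 1
P(0) × (1.0000 + 2.0385 + 0.8993 + 0.5902 + 2.1312) = 1
P(0) × 6.6592 = 1
P(0) = 1/6.6592 = 0.1502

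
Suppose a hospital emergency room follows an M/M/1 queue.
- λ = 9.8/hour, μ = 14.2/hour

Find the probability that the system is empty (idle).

ρ = λ/μ = 9.8/14.2 = 0.6901
P(0) = 1 - ρ = 1 - 0.6901 = 0.3099
The server is idle 30.99% of the time.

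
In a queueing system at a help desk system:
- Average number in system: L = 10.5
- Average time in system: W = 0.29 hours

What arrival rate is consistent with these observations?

Little's Law: L = λW, so λ = L/W
λ = 10.5/0.29 = 36.2069 tickets/hour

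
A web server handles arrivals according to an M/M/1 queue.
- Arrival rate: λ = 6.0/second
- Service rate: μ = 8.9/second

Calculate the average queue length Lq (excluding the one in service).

ρ = λ/μ = 6.0/8.9 = 0.6742
For M/M/1: Lq = λ²/(μ(μ-λ))
Lq = 36.00/(8.9 × 2.90)
Lq = 1.3948 requests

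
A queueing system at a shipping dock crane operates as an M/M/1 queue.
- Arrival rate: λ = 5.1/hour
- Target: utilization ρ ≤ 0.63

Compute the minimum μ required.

ρ = λ/μ, so μ = λ/ρ
μ ≥ 5.1/0.63 = 8.0952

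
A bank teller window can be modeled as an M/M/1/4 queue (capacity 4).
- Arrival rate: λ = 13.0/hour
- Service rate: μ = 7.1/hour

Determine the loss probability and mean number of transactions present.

ρ = λ/μ = 13.0/7.1 = 1.8310
P₀ = (1-ρ)/(1-ρ^(K+1)) = (1-1.8310)/(1-1.8310^5) = -0.8310/-19.5798 = 0.04244
P_K = P₀×ρ^K = 0.04244 × 1.8310^4 = 0.04244 × 11.2397 = 0.4770
Blocking probability P_4 = 0.4770 (47.70%)
L = ρ[1 - (K+1)ρ^K + Kρ^(K+1)] / [(1-ρ)(1-ρ^(K+1))]
L = 1.8310 × (1 - 5×11.2397 + 4×20.5798) / ((1 - 1.8310) × (1 - 20.5798)) = 3.0520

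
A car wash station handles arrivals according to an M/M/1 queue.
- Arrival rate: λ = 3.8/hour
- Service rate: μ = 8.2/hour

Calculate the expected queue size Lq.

ρ = λ/μ = 3.8/8.2 = 0.4634
For M/M/1: Lq = λ²/(μ(μ-λ))
Lq = 14.44/(8.2 × 4.40)
Lq = 0.4002 cars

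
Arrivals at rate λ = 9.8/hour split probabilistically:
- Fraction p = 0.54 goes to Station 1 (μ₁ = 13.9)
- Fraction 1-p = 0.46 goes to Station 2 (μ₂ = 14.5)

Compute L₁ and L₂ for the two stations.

Effective rates: λ₁ = 9.8×0.54 = 5.292, λ₂ = 9.8×0.46 = 4.508
Station 1: ρ₁ = 5.292/13.9 = 0.38072, L₁ = ρ₁/(1-ρ₁) = 0.38072/(1-0.38072) = 0.6148
Station 2: ρ₂ = 4.508/14.5 = 0.3109, L₂ = ρ₂/(1-ρ₂) = 0.3109/(1-0.3109) = 0.4512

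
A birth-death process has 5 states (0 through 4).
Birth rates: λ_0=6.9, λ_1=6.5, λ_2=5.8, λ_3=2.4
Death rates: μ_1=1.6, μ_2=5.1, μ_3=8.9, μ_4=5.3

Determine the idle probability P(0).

Ratios P(n)/P(0) = (λ₀···λₙ₋₁)/(μ₁···μₙ):
P(1)/P(0) = (6.9)/(1.6) = 4.3125
P(2)/P(0) = (6.9×6.5)/(1.6×5.1) = 5.4963
P(3)/P(0) = (6.9×6.5×5.8)/(1.6×5.1×8.9) = 3.5819
P(4)/P(0) = (6.9×6.5×5.8×2.4)/(1.6×5.1×8.9×5.3) = 1.6220

Normalization: ∑ P(n) = 1
P(0) × (1.0000 + 4.3125 + 5.4963 + 3.5819 + 1.6220) = 1
P(0) × 16.0127 = 1
P(0) = 1/16.0127 = 0.06245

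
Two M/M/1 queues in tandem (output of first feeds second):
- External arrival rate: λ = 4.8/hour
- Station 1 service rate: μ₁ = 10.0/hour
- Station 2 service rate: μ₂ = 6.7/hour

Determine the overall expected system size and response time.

By Jackson's theorem, each station behaves as independent M/M/1.
Station 1: ρ₁ = 4.8/10.0 = 0.4800, L₁ = ρ₁/(1-ρ₁) = λ/(μ₁-λ) = 4.8/5.20 = 0.9231
Station 2: ρ₂ = 4.8/6.7 = 0.7164, L₂ = ρ₂/(1-ρ₂) = λ/(μ₂-λ) = 4.8/1.90 = 2.5263
Total: L = L₁ + L₂ = 0.9231 + 2.5263 = 3.4494
W = L/λ = 3.4494/4.8 = 0.7186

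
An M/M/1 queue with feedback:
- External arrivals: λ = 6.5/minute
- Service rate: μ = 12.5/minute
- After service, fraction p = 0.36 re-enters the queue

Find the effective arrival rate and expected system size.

Effective arrival rate: λ_eff = λ/(1-p) = 6.5/(1-0.36) = 6.5/0.64 = 10.1562
ρ = λ_eff/μ = 10.1562/12.5 = 0.8125
L = ρ/(1-ρ) = 0.8125/(1-0.8125) = 4.3333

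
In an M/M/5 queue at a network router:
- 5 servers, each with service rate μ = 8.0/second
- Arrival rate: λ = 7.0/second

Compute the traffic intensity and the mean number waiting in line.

Traffic intensity: ρ = λ/(cμ) = 7.0/(5×8.0) = 0.1750
Since ρ = 0.1750 < 1, system is stable.
Offered load a = λ/μ = cρ = 7.0/8.0 = 0.8750
P₀ = [ Σₙ₌₀^4 aⁿ/n! + a^5/(5!(1-ρ)) ]⁻¹
Σ = a^0/0! + a^1/1! + a^2/2! + a^3/3! + a^4/4! = 1.0000 + 0.8750 + 0.3828 + 0.1117 + 0.02442 = 2.3939
a^5/(5!(1-ρ)) = 0.5129/(120 × 0.8250) = 0.005181
P₀ = 1/(2.3939 + 0.005181) = 0.4168
Lq = P₀·a^5·ρ / (5!(1-ρ)²) = 0.4168 × 0.5129 × 0.1750 / (120 × 0.6806) = 0.0004581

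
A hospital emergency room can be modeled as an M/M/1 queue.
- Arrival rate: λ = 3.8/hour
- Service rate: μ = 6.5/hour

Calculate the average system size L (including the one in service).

ρ = λ/μ = 3.8/6.5 = 0.5846
For M/M/1: L = λ/(μ-λ)
L = 3.8/(6.5-3.8) = 3.8/2.70
L = 1.4074 patients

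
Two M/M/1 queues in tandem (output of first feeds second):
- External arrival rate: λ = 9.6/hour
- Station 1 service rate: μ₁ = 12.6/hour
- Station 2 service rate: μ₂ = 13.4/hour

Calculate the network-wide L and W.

By Jackson's theorem, each station behaves as independent M/M/1.
Station 1: ρ₁ = 9.6/12.6 = 0.7619, L₁ = ρ₁/(1-ρ₁) = λ/(μ₁-λ) = 9.6/3.00 = 3.2000
Station 2: ρ₂ = 9.6/13.4 = 0.7164, L₂ = ρ₂/(1-ρ₂) = λ/(μ₂-λ) = 9.6/3.80 = 2.5263
Total: L = L₁ + L₂ = 3.2000 + 2.5263 = 5.7263
W = L/λ = 5.7263/9.6 = 0.5965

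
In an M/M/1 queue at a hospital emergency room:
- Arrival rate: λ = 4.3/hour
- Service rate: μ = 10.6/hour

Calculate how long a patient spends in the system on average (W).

First, compute utilization: ρ = λ/μ = 4.3/10.6 = 0.4057
For M/M/1: W = 1/(μ-λ)
W = 1/(10.6-4.3) = 1/6.30
W = 0.1587 hours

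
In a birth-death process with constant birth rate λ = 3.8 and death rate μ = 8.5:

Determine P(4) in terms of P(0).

For constant rates: P(n)/P(0) = (λ/μ)^n
P(4)/P(0) = (3.8/8.5)^4 = 0.447059^4 = 0.03994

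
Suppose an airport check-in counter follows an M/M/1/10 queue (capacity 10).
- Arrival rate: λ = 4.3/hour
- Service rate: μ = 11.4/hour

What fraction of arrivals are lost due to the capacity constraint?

ρ = λ/μ = 4.3/11.4 = 0.3772
P₀ = (1-ρ)/(1-ρ^(K+1)) = (1-0.3772)/(1-0.3772^11) = 0.6228/1.0000 = 0.6228
P_K = P₀×ρ^K = 0.62281 × 0.3772^10 = 0.62281 × 0.000058306 = 0.00003631
Blocking probability = 0.003631%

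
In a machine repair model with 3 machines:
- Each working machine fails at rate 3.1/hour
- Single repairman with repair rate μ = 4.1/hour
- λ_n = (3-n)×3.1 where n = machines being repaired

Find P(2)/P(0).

P(2)/P(0) = ∏_{i=0}^{2-1} λ_i/μ_{i+1}
= (3-0)×3.1/4.1 × (3-1)×3.1/4.1
= 3.4301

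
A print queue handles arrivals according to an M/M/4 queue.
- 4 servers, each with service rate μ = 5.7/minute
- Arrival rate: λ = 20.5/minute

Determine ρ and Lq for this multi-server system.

Traffic intensity: ρ = λ/(cμ) = 20.5/(4×5.7) = 0.8991
Since ρ = 0.8991 < 1, system is stable.
Offered load a = λ/μ = cρ = 20.5/5.7 = 3.5965
P₀ = [ Σₙ₌₀^3 aⁿ/n! + a^4/(4!(1-ρ)) ]⁻¹
Σ = a^0/0! + a^1/1! + a^2/2! + a^3/3! = 1.0000 + 3.5965 + 6.4674 + 7.7533 = 18.8172
a^4/(4!(1-ρ)) = 167.30774/(24 × 0.10087719) = 69.1054
P₀ = 1/(18.8172 + 69.1054) = 0.01137
Lq = P₀·a^4·ρ / (4!(1-ρ)²) = 0.0113737 × 167.3077 × 0.899123 / (24 × 0.0101762) = 7.0055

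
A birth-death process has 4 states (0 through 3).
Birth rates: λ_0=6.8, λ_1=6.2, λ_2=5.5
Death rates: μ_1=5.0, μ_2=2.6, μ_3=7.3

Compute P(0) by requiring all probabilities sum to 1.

Ratios P(n)/P(0) = (λ₀···λₙ₋₁)/(μ₁···μₙ):
P(1)/P(0) = (6.8)/(5.0) = 1.3600
P(2)/P(0) = (6.8×6.2)/(5.0×2.6) = 3.2431
P(3)/P(0) = (6.8×6.2×5.5)/(5.0×2.6×7.3) = 2.4434

Normalization: ∑ P(n) = 1
P(0) × (1.0000 + 1.3600 + 3.2431 + 2.4434) = 1
P(0) × 8.0465 = 1
P(0) = 1/8.0465 = 0.1243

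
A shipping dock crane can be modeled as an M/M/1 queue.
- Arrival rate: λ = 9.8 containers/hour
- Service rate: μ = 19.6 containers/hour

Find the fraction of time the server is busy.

Server utilization: ρ = λ/μ
ρ = 9.8/19.6 = 0.5000
The server is busy 50.00% of the time.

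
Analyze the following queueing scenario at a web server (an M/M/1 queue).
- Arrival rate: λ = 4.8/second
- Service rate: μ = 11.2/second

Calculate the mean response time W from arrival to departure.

First, compute utilization: ρ = λ/μ = 4.8/11.2 = 0.4286
For M/M/1: W = 1/(μ-λ)
W = 1/(11.2-4.8) = 1/6.40
W = 0.1562 seconds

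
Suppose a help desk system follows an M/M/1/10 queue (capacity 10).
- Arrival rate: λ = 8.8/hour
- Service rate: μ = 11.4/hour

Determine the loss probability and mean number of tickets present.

ρ = λ/μ = 8.8/11.4 = 0.77193
P₀ = (1-ρ)/(1-ρ^(K+1)) = (1-0.77193)/(1-0.77193^11) = 0.2281/0.9420 = 0.2421
P_K = P₀×ρ^K = 0.2421 × 0.77193^10 = 0.2421 × 0.07512 = 0.01819
Blocking probability P_10 = 0.01819 (1.82%)
L = ρ[1 - (K+1)ρ^K + Kρ^(K+1)] / [(1-ρ)(1-ρ^(K+1))]
L = 0.77193 × (1 - 11×0.075124 + 10×0.057991) / ((1 - 0.77193) × (1 - 0.057991)) = 2.7075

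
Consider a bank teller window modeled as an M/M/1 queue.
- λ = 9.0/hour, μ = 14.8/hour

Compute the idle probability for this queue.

ρ = λ/μ = 9.0/14.8 = 0.6081
P(0) = 1 - ρ = 1 - 0.6081 = 0.3919
The server is idle 39.19% of the time.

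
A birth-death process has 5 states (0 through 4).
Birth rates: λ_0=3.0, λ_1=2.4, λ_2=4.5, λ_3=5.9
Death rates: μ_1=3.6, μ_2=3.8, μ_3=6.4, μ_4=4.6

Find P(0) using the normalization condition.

Ratios P(n)/P(0) = (λ₀···λₙ₋₁)/(μ₁···μₙ):
P(1)/P(0) = (3.0)/(3.6) = 0.83333
P(2)/P(0) = (3.0×2.4)/(3.6×3.8) = 0.52632
P(3)/P(0) = (3.0×2.4×4.5)/(3.6×3.8×6.4) = 0.37007
P(4)/P(0) = (3.0×2.4×4.5×5.9)/(3.6×3.8×6.4×4.6) = 0.47465

Normalization: ∑ P(n) = 1
P(0) × (1.0000 + 0.83333 + 0.52632 + 0.37007 + 0.47465) = 1
P(0) × 3.2044 = 1
P(0) = 1/3.2044 = 0.3121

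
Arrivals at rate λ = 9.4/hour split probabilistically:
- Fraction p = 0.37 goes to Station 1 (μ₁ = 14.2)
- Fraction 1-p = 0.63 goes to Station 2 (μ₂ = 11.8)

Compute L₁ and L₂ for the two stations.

Effective rates: λ₁ = 9.4×0.37 = 3.478, λ₂ = 9.4×0.63 = 5.922
Station 1: ρ₁ = 3.478/14.2 = 0.24493, L₁ = ρ₁/(1-ρ₁) = 0.24493/(1-0.24493) = 0.3244
Station 2: ρ₂ = 5.922/11.8 = 0.50186, L₂ = ρ₂/(1-ρ₂) = 0.50186/(1-0.50186) = 1.0075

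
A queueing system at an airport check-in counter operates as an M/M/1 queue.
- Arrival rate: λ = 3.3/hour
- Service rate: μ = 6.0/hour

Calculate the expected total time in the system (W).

First, compute utilization: ρ = λ/μ = 3.3/6.0 = 0.5500
For M/M/1: W = 1/(μ-λ)
W = 1/(6.0-3.3) = 1/2.70
W = 0.3704 hours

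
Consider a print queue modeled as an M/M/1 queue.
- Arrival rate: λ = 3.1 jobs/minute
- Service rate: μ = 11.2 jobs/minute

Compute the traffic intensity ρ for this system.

Server utilization: ρ = λ/μ
ρ = 3.1/11.2 = 0.2768
The server is busy 27.68% of the time.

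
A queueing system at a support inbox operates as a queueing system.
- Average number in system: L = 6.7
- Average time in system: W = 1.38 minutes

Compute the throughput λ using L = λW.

Little's Law: L = λW, so λ = L/W
λ = 6.7/1.38 = 4.8551 emails/minute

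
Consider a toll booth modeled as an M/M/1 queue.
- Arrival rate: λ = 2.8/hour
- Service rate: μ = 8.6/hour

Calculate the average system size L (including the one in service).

ρ = λ/μ = 2.8/8.6 = 0.3256
For M/M/1: L = λ/(μ-λ)
L = 2.8/(8.6-2.8) = 2.8/5.80
L = 0.4828 vehicles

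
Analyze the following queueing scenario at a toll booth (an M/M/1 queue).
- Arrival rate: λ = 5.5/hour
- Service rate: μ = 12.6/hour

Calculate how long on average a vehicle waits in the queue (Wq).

First, compute utilization: ρ = λ/μ = 5.5/12.6 = 0.4365
For M/M/1: Wq = λ/(μ(μ-λ))
Wq = 5.5/(12.6 × (12.6-5.5))
Wq = 5.5/(12.6 × 7.10)
Wq = 0.06148 hours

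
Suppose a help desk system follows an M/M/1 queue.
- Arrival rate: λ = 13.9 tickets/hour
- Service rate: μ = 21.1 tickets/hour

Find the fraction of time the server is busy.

Server utilization: ρ = λ/μ
ρ = 13.9/21.1 = 0.6588
The server is busy 65.88% of the time.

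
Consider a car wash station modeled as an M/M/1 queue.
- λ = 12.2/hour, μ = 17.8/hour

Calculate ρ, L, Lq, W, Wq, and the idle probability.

Step 1: ρ = λ/μ = 12.2/17.8 = 0.6854
Step 2: L = λ/(μ-λ) = 12.2/5.60 = 2.1786
Step 3: Lq = λ²/(μ(μ-λ)) = 148.84/(17.8×5.60) = 1.4932
Step 4: W = 1/(μ-λ) = 1/5.60 = 0.17857
Step 5: Wq = λ/(μ(μ-λ)) = 12.2/(17.8×5.60) = 0.1224
Step 6: P(0) = 1-ρ = 0.3146
Verify: L = λW = 12.2×0.17857 = 2.1786 ✔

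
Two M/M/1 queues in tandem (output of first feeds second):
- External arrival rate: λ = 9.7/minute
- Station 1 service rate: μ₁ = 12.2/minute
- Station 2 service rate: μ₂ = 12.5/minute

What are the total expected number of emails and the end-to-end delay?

By Jackson's theorem, each station behaves as independent M/M/1.
Station 1: ρ₁ = 9.7/12.2 = 0.7951, L₁ = ρ₁/(1-ρ₁) = λ/(μ₁-λ) = 9.7/2.50 = 3.8800
Station 2: ρ₂ = 9.7/12.5 = 0.7760, L₂ = ρ₂/(1-ρ₂) = λ/(μ₂-λ) = 9.7/2.80 = 3.4643
Total: L = L₁ + L₂ = 3.8800 + 3.4643 = 7.3443
W = L/λ = 7.3443/9.7 = 0.7571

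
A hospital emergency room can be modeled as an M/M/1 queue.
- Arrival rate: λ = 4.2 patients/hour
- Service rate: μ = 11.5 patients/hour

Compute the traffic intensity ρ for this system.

Server utilization: ρ = λ/μ
ρ = 4.2/11.5 = 0.3652
The server is busy 36.52% of the time.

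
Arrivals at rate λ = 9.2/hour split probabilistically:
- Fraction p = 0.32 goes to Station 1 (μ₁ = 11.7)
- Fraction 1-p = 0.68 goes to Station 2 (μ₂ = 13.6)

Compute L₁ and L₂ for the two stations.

Effective rates: λ₁ = 9.2×0.32 = 2.944, λ₂ = 9.2×0.68 = 6.256
Station 1: ρ₁ = 2.944/11.7 = 0.2516, L₁ = ρ₁/(1-ρ₁) = 0.2516/(1-0.2516) = 0.3362
Station 2: ρ₂ = 6.256/13.6 = 0.4600, L₂ = ρ₂/(1-ρ₂) = 0.4600/(1-0.4600) = 0.8519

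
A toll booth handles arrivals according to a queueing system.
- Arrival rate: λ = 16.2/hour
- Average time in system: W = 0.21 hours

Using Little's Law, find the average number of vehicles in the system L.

Little's Law: L = λW
L = 16.2 × 0.21 = 3.4020 vehicles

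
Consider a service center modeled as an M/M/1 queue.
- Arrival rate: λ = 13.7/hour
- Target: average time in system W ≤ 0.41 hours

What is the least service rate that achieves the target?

For M/M/1: W = 1/(μ-λ)
Need W ≤ 0.41, so 1/(μ-λ) ≤ 0.41
μ - λ ≥ 1/0.41 = 2.4390
μ ≥ 13.7 + 2.4390 = 16.1390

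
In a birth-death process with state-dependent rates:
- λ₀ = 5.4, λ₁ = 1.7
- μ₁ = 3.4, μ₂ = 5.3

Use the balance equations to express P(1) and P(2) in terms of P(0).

Balance equations:
State 0: λ₀P₀ = μ₁P₁ → P₁ = (λ₀/μ₁)P₀ = (5.4/3.4)P₀ = 1.5882P₀
State 1: P₂ = (λ₀λ₁)/(μ₁μ₂)P₀ = (5.4×1.7)/(3.4×5.3)P₀ = 0.5094P₀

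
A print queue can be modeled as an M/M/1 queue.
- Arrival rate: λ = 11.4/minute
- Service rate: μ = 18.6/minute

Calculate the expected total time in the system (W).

First, compute utilization: ρ = λ/μ = 11.4/18.6 = 0.6129
For M/M/1: W = 1/(μ-λ)
W = 1/(18.6-11.4) = 1/7.20
W = 0.1389 minutes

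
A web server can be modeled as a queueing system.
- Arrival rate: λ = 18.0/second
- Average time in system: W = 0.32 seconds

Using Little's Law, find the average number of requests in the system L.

Little's Law: L = λW
L = 18.0 × 0.32 = 5.7600 requests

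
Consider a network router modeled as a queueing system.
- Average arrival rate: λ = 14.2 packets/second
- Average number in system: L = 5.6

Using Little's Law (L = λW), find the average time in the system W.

Little's Law: L = λW, so W = L/λ
W = 5.6/14.2 = 0.3944 seconds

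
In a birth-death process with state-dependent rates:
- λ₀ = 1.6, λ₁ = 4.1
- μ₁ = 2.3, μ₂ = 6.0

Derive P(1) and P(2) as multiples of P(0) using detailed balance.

Balance equations:
State 0: λ₀P₀ = μ₁P₁ → P₁ = (λ₀/μ₁)P₀ = (1.6/2.3)P₀ = 0.6957P₀
State 1: P₂ = (λ₀λ₁)/(μ₁μ₂)P₀ = (1.6×4.1)/(2.3×6.0)P₀ = 0.4754P₀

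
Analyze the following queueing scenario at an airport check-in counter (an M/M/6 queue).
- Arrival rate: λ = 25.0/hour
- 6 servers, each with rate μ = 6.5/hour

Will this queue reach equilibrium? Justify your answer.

Stability requires ρ = λ/(cμ) < 1
ρ = 25.0/(6 × 6.5) = 25.0/39.00 = 0.6410
Since 0.6410 < 1, the system is STABLE.
The servers are busy 64.10% of the time.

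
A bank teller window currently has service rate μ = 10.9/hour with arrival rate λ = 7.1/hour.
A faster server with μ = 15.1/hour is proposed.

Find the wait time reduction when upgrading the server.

System 1: ρ₁ = 7.1/10.9 = 0.6514, W₁ = 1/(10.9-7.1) = 0.26316
System 2: ρ₂ = 7.1/15.1 = 0.4702, W₂ = 1/(15.1-7.1) = 0.12500
Improvement: (W₁-W₂)/W₁ = (0.26316-0.12500)/0.26316 = 52.50%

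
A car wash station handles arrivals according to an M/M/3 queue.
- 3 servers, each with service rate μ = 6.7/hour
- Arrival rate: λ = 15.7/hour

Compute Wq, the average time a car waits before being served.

Traffic intensity: ρ = λ/(cμ) = 15.7/(3×6.7) = 0.7811
Since ρ = 0.7811 < 1, system is stable.
Offered load a = λ/μ = cρ = 15.7/6.7 = 2.3433
P₀ = [ Σₙ₌₀^2 aⁿ/n! + a^3/(3!(1-ρ)) ]⁻¹
Σ = a^0/0! + a^1/1! + a^2/2! = 1.0000 + 2.3433 + 2.7455 = 6.0888
a^3/(3!(1-ρ)) = 12.8669/(6 × 0.218905) = 9.7964
P₀ = 1/(6.0888 + 9.7964) = 0.06295
Lq = P₀·a^3·ρ / (3!(1-ρ)²) = 0.062952 × 12.8669 × 0.78109 / (6 × 0.047920) = 2.2005
Wq = Lq/λ = 2.2005/15.7 = 0.1402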